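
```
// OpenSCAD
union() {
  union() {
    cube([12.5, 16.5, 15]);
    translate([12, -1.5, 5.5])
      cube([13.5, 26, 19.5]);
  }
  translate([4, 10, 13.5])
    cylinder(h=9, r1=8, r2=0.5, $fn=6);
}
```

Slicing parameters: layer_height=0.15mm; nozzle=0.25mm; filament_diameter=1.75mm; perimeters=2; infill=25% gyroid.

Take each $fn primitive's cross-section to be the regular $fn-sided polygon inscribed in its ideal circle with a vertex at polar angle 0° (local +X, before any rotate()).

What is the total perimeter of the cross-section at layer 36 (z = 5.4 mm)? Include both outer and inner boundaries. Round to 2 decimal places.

58.00 mm

At z = 5.4 mm: the 12.5×16.5 cube contributes its full rectangle (perimeter 58.00 mm); the cube at (12, -1.5) is not intersected at this z (z outside [5.5, 25]); Combining (union): only the 12.5×16.5 cube is present, so the union is just that shape — boundary = 58.00 mm; the cone at (4, 10) does not reach this height (z outside [13.5, 22.5]); Merging all regions: only the result so far is present, so the union is just that shape — boundary = 58.00 mm. Overall, the cross-section is a single solid region. Total boundary length (outer) = 58.00 mm.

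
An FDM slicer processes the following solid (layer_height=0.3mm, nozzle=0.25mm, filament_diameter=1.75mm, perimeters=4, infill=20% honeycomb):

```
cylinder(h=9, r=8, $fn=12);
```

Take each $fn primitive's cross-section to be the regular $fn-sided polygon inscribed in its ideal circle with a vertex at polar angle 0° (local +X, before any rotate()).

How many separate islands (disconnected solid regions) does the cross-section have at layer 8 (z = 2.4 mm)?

At z = 2.4 mm: the r=8 cylinder contributes a regular 12-gon of circumradius 8. Overall, the cross-section is a single solid region. Island count = 1.

1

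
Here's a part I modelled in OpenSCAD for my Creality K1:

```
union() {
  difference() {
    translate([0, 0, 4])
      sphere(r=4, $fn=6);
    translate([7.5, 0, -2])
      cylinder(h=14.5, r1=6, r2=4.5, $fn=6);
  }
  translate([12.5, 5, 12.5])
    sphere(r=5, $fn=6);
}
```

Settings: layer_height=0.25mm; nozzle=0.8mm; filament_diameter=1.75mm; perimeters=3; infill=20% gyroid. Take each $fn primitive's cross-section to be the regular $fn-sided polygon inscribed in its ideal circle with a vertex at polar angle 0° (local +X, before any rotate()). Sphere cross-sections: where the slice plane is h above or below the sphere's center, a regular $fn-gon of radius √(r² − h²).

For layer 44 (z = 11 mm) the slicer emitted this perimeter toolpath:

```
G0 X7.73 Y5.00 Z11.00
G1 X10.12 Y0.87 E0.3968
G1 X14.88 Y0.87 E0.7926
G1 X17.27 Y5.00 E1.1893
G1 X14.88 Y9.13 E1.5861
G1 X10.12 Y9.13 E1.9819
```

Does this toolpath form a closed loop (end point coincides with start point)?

no

Start point (G0): (7.73, 5.00). End point (last G1): the path does not return to the start — open.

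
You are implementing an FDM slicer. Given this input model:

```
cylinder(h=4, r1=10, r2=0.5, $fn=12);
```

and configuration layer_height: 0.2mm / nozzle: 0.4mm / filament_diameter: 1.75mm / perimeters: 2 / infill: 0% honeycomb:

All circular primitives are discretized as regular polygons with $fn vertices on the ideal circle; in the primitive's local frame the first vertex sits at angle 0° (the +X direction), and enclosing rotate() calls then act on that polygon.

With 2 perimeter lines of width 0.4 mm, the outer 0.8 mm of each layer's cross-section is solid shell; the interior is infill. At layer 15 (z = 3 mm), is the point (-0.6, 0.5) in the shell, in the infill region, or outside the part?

infill

At z = 3 mm: the cone (r1=10→r2=0.5) has section circumradius 2.875 here — a regular 12-gon. Overall, the cross-section is a single solid region. The nearest boundary edge runs (-1.44, 2.49)→(-2.49, 1.44); distance from the point to it = 2.00 mm. The point is inside the cross-section and 2.00 mm from the nearest boundary — more than the 0.8 mm shell width (2 × 0.4), so it's in the infill interior.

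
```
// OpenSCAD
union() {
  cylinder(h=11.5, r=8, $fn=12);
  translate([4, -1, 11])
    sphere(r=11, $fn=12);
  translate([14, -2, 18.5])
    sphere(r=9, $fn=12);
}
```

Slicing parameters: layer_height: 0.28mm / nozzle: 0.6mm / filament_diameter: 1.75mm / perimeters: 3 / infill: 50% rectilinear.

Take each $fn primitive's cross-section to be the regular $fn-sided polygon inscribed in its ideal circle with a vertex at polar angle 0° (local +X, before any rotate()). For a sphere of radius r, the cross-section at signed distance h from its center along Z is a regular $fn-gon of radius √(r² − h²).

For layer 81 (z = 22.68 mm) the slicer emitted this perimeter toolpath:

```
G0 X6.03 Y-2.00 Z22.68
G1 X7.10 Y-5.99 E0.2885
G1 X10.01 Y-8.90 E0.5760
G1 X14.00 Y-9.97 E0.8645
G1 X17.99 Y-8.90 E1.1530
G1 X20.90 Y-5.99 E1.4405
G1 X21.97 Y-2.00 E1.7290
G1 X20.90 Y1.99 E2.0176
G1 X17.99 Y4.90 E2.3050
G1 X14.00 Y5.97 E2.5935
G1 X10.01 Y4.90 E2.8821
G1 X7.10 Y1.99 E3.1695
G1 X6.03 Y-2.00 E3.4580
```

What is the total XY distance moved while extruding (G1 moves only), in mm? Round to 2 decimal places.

Sum the Euclidean lengths of each G1 segment: total = 49.51 mm.

49.51 mm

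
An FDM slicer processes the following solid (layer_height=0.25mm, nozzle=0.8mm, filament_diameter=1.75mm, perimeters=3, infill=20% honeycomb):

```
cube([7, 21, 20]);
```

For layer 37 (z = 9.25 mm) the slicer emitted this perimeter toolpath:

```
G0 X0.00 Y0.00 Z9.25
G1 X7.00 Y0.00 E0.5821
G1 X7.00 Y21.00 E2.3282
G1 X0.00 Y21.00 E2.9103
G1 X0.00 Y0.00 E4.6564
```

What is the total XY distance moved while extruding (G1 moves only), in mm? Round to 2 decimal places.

Sum the Euclidean lengths of each G1 segment: total = 56.00 mm.

56.00 mm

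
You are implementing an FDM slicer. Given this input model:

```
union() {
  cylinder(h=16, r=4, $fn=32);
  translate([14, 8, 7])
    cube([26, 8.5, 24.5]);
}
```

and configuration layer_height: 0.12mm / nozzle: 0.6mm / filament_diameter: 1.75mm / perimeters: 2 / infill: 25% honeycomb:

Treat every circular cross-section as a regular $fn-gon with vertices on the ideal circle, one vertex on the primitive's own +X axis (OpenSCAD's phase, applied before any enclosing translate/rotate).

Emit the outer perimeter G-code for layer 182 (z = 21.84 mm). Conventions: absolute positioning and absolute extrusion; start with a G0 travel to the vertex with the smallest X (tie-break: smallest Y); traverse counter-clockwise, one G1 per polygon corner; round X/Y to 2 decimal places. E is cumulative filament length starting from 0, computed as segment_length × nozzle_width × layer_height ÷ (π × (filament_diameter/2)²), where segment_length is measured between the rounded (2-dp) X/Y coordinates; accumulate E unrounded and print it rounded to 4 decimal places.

G0 X14.00 Y8.00 Z21.84
G1 X40.00 Y8.00 E0.7783
G1 X40.00 Y16.50 E1.0327
G1 X14.00 Y16.50 E1.8110
G1 X14.00 Y8.00 E2.0655

At z = 21.84 mm: the cylinder does not reach this height (z outside [0, 16]); the cube at (14, 8) is present — its section is the full 26×8.5 rectangle; Taking the union: only the 26×8.5 cube at (14, 8) is present, so the union is just that shape — 1 connected region. The outline is a single polygon with 4 vertices. Extrusion per mm of travel: 0.6 × 0.12 / (π × 0.875²) = 0.029934. Accumulating E over each segment gives final E = 2.0655.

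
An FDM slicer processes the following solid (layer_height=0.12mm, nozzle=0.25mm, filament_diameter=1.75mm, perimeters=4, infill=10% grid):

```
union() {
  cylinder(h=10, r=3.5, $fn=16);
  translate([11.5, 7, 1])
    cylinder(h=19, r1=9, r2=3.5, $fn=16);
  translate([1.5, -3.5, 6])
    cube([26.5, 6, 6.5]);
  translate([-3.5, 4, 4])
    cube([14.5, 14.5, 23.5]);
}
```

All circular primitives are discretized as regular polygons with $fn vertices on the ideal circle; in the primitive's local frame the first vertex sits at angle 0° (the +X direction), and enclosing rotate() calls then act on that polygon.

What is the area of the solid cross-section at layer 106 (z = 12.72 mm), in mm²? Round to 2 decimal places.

At z = 12.72 mm: the cylinder is absent (z outside [0, 10]); the cone at (11.5, 7) (r1=9→r2=3.5) has section circumradius 5.607 here — a regular 16-gon (area = (16/2)·5.607²·sin(360°/16) = 96.26 mm²); the cube at (1.5, -3.5) is not intersected at this z (z outside [6, 12.5]); the 14.5×14.5 cube at (-3.5, 4) contributes its full rectangle (area 210.25 mm²); Taking the union: the regions partially overlap — summed areas 306.51 mm² minus the doubly-counted overlap 35.54 mm² gives 270.97 mm² — area = 270.97 mm². Overall, the cross-section is a single solid region. Net area = 270.97 mm².

270.97 mm²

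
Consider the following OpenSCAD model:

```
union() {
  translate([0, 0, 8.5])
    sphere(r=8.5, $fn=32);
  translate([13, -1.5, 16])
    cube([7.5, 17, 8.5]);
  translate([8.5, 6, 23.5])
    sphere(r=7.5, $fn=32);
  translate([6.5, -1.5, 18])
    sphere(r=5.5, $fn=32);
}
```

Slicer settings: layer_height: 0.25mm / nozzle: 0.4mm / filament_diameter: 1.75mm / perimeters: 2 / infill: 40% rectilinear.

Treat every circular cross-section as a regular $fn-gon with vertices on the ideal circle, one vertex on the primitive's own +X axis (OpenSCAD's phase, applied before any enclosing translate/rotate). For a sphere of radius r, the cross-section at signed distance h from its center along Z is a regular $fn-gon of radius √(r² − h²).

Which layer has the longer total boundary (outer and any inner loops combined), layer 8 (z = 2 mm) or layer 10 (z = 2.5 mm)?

Layer 8 (z = 2): the r=8.5 sphere contributes a regular 32-gon of circumradius √(8.5²−6.5²) = 5.477 (perimeter = 2·32·5.477·sin(180°/32) = 34.36 mm); the cube at (13, -1.5) does not reach this height (z outside [16, 24.5]); the sphere at (8.5, 6) is absent (|z−center|=21.500 > r=7.5); the sphere at (6.5, -1.5) does not reach this height (|z−center|=16.000 > r=5.5); Taking the union: only the r=8.5 sphere is present, so the union is just that shape — boundary = 34.36 mm. So its perimeter = 34.36 mm. Layer 10 (z = 2.5): the r=8.5 sphere contributes a regular 32-gon of circumradius √(8.5²−6²) = 6.021 (perimeter = 2·32·6.021·sin(180°/32) = 37.77 mm); the cube at (13, -1.5) is not intersected at this z (z outside [16, 24.5]); the sphere at (8.5, 6) does not reach this height (|z−center|=21.000 > r=7.5); the sphere at (6.5, -1.5) does not reach this height (|z−center|=15.500 > r=5.5); Taking the union: only the r=8.5 sphere is present, so the union is just that shape — boundary = 37.77 mm. So its perimeter = 37.77 mm. Layer 10 is larger (37.77 vs 34.36 mm).

layer 10 (z = 2.5 mm)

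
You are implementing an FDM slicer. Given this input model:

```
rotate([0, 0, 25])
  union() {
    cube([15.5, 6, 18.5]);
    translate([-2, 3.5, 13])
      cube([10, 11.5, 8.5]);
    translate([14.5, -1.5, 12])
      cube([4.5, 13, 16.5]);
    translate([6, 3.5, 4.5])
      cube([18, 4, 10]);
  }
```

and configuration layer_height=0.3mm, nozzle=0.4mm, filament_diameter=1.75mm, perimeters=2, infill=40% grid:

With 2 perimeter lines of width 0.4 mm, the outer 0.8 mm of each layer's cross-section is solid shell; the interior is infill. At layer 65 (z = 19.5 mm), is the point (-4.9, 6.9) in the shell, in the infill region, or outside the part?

At z = 19.5 mm: the cube is absent (z outside [0, 18.5]); the cube at (-2, 3.5) is present — its section is the full 10×11.5 rectangle; the cube at (14.5, -1.5) (footprint 4.5×13) is included at this height; the cube at (6, 3.5) is not intersected at this z (z outside [4.5, 14.5]); Merging all regions: the 2 present regions are separate (no shared area or edge), so areas and boundary lengths simply add and each stays a separate island — 2 connected regions; (rotated 25° about Z; rotation is an isometry so areas/perimeters/island counts are preserved). Overall, the cross-section has 2 separate islands. Undo the 25° rotation: the query point maps to (-1.525, 8.324) in the un-rotated model frame. The nearest boundary edge runs (-2.00, 3.50)→(-2.00, 15.00); distance from the point to it = 0.48 mm. (Shell/infill is judged within the island containing the point — the largest one.) The point is inside the cross-section, 0.48 mm from the nearest boundary — within the 0.8 mm shell band (2 × 0.4).

shell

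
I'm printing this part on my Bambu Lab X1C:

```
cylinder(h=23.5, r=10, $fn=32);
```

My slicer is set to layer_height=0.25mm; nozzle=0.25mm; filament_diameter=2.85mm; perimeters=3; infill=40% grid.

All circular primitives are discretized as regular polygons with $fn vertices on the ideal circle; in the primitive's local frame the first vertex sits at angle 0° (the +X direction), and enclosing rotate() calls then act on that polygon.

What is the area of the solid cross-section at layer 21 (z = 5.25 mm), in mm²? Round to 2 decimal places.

At z = 5.25 mm: the r=10 cylinder gives a regular 32-gon of circumradius 10 (constant along its height) (area = (32/2)·10.000²·sin(360°/32) = 312.14 mm²). Overall, the cross-section is a single solid region. Net area = 312.14 mm².

312.14 mm²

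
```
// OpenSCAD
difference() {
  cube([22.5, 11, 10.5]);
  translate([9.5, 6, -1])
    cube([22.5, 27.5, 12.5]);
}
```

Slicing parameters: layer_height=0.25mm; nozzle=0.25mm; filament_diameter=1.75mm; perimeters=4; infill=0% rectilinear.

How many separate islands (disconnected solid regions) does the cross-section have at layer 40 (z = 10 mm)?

At z = 10 mm: the cube is present — its section is the full 22.5×11 rectangle; the 22.5×27.5 cube at (9.5, 6) contributes its full rectangle; Taking the first minus the rest: starting from the 22.5×11 cube, the 22.5×27.5 cube at (9.5, 6) partially overlaps it — only the 65.00 mm² overlap (of its 618.75 mm²) is removed, clipping the outline — 1 connected region. Overall, the cross-section is a single solid region. Island count = 1.

1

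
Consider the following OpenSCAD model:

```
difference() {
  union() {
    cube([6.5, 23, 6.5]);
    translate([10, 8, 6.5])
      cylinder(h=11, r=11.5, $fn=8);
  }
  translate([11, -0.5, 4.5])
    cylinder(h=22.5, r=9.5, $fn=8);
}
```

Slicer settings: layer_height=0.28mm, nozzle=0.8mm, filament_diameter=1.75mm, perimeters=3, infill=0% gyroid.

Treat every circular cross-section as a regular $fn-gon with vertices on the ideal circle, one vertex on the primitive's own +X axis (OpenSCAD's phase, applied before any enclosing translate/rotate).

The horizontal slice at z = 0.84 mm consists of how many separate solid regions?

1

At z = 0.84 mm: the cube (footprint 6.5×23) is included at this height; the cylinder at (10, 8) does not reach this height (z outside [6.5, 17.5]); Combining (union): only the 6.5×23 cube is present, so the union is just that shape — 1 connected region; the cylinder at (11, -0.5) is absent (z outside [4.5, 27]); After the difference (first − rest): none of the subtracted shapes is present at this height, so the result so far is unchanged — 1 connected region. The result has 1 disconnected region.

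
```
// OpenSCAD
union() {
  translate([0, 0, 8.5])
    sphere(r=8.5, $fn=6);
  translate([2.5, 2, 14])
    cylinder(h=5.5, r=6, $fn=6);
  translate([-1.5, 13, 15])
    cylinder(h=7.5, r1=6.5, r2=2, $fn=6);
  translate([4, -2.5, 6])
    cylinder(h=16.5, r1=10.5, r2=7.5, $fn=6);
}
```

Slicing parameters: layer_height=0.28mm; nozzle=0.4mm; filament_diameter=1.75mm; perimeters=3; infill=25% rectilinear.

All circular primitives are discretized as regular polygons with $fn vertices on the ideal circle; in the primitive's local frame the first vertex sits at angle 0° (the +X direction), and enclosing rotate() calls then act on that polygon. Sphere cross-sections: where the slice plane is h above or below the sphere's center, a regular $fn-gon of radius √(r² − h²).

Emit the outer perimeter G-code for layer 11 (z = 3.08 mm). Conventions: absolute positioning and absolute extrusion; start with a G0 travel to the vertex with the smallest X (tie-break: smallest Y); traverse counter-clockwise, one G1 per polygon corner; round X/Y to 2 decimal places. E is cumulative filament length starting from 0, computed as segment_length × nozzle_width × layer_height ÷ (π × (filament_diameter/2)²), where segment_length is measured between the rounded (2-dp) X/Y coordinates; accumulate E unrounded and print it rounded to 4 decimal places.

At z = 3.08 mm: the r=8.5 sphere slices to a regular 6-gon of circumradius 6.548 (√(r²−h²) with h=5.42 from center); the cylinder at (2.5, 2) is absent (z outside [14, 19.5]); the cone at (-1.5, 13) does not reach this height (z outside [15, 22.5]); the cone at (4, -2.5) is absent (z outside [6, 22.5]); Combining (union): only the r=8.5 sphere is present, so the union is just that shape — 1 connected region. The outline is a single polygon with 6 vertices. Extrusion per mm of travel: 0.4 × 0.28 / (π × 0.875²) = 0.046564. Accumulating E over each segment gives final E = 1.8291.

G0 X-6.55 Y0.00 Z3.08
G1 X-3.27 Y-5.67 E0.3050
G1 X3.27 Y-5.67 E0.6095
G1 X6.55 Y0.00 E0.9146
G1 X3.27 Y5.67 E1.2196
G1 X-3.27 Y5.67 E1.5241
G1 X-6.55 Y0.00 E1.8291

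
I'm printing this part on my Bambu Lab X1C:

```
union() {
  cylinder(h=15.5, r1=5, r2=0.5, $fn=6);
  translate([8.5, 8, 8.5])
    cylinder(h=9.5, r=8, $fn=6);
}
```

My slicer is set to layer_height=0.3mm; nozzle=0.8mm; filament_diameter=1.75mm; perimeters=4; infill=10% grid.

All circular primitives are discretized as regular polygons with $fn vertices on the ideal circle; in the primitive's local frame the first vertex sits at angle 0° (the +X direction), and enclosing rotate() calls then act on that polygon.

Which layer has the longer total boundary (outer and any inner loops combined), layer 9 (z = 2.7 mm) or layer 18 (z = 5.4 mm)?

layer 9 (z = 2.7 mm)

Layer 9 (z = 2.7): the cone (r1=5→r2=0.5) has section circumradius 4.216 here — a regular 6-gon (perimeter = 2·6·4.216·sin(180°/6) = 25.30 mm); the cylinder at (8.5, 8) is absent (z outside [8.5, 18]); Taking the union: only the cone is present, so the union is just that shape — boundary = 25.30 mm. So its perimeter = 25.30 mm. Layer 18 (z = 5.4): the cone contributes a regular 6-gon of circumradius 3.432 (interpolated between r1=5 and r2=0.5 at t=0.348) (perimeter = 2·6·3.432·sin(180°/6) = 20.59 mm); the cylinder at (8.5, 8) is absent (z outside [8.5, 18]); Merging all regions: only the cone is present, so the union is just that shape — boundary = 20.59 mm. So its perimeter = 20.59 mm. Layer 9 is larger (25.30 vs 20.59 mm).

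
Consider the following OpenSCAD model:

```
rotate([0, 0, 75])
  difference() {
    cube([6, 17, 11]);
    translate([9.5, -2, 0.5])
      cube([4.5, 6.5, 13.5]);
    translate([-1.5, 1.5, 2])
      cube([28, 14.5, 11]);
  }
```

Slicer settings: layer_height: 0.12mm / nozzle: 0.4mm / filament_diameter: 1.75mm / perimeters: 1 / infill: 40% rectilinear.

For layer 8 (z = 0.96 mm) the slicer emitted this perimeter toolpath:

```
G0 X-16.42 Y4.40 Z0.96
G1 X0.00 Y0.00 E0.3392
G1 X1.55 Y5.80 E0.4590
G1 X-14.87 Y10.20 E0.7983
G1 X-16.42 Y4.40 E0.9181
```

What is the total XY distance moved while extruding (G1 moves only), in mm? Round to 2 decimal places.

Sum the Euclidean lengths of each G1 segment: total = 46.01 mm.

46.01 mm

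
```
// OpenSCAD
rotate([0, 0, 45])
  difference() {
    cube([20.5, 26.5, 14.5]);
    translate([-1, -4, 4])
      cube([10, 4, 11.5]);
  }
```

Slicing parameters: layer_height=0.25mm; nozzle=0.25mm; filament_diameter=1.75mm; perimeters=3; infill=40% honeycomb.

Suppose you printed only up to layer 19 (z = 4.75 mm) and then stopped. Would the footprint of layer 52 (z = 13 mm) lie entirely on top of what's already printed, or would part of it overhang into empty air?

Compare the two slices. At z = 4.75: the cube is present — its section is the full 20.5×26.5 rectangle (area 543.25 mm²); the cube at (-1, -4) is present — its section is the full 10×4 rectangle (area 40.00 mm²); Taking the first minus the rest: starting from the 20.5×26.5 cube (543.25 mm²), the 10×4 cube at (-1, -4) misses the remaining region (no effect) — area = 543.25 mm²; (rotated 45° about Z; rotation is an isometry so areas/perimeters/island counts are preserved). At z = 13: the cube is present — its section is the full 20.5×26.5 rectangle (area 543.25 mm²); the cube at (-1, -4) is present — its section is the full 10×4 rectangle (area 40.00 mm²); Subtracting the remaining from the first: starting from the 20.5×26.5 cube (543.25 mm²), the 10×4 cube at (-1, -4) misses the remaining region (no effect) — area = 543.25 mm²; (whole slice rotated 45° about Z — lengths, areas and connectivity unchanged). Checking containment: the cross-section at z = 13 is a subset of the cross-section at z = 4.75.

entirely on top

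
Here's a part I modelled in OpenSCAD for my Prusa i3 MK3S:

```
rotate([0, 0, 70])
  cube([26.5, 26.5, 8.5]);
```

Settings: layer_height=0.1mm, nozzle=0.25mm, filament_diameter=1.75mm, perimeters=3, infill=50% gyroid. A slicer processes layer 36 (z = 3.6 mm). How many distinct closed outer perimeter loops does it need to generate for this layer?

1

At z = 3.6 mm: the 26.5×26.5 cube contributes its full rectangle; (rotated 70° about Z; rotation is an isometry so areas/perimeters/island counts are preserved). The result has 1 disconnected region.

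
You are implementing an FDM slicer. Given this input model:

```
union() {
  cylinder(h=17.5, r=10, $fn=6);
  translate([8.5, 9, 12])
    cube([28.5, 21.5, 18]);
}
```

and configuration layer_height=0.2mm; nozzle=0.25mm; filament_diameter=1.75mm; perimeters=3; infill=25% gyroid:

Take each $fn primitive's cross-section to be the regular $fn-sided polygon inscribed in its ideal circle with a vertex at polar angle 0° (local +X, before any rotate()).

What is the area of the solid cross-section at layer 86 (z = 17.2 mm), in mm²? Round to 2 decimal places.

At z = 17.2 mm: the r=10 cylinder gives a regular 6-gon of circumradius 10 (constant along its height) (area = (6/2)·10.000²·sin(360°/6) = 259.81 mm²); the cube at (8.5, 9) (footprint 28.5×21.5) is included at this height (area 612.75 mm²); Taking the union: the 2 present regions are separate (no shared area or edge), so areas and boundary lengths simply add and each stays a separate island — area = 872.56 mm². Overall, the cross-section has 2 separate islands. Net area = 872.56 mm².

872.56 mm²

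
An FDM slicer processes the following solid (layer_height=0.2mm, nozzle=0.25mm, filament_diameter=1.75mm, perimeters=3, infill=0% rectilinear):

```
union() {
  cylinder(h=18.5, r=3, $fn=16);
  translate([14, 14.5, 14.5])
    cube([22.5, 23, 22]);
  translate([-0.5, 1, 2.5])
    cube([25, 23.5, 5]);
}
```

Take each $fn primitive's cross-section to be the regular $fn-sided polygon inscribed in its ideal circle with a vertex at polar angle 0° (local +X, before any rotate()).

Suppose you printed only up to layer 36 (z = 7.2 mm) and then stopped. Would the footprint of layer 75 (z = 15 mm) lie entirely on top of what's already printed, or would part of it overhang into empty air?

part overhangs

Compare the two slices. At z = 7.2: the r=3 cylinder contributes a regular 16-gon of circumradius 3 (area = (16/2)·3.000²·sin(360°/16) = 27.55 mm²); the cube at (14, 14.5) is absent (z outside [14.5, 36.5]); the cube at (-0.5, 1) (footprint 25×23.5) is included at this height (area 587.50 mm²); Taking the union: the regions partially overlap — summed areas 615.05 mm² minus the doubly-counted overlap 4.96 mm² gives 610.09 mm² — area = 610.09 mm². At z = 15: the r=3 cylinder gives a regular 16-gon of circumradius 3 (constant along its height) (area = (16/2)·3.000²·sin(360°/16) = 27.55 mm²); the cube at (14, 14.5) (footprint 22.5×23) is included at this height (area 517.50 mm²); the cube at (-0.5, 1) is not intersected at this z (z outside [2.5, 7.5]); Combining (union): the 2 present regions are separate (no shared area or edge), so areas and boundary lengths simply add and each stays a separate island — area = 545.05 mm². Checking containment: at z = 15 the cross-section extends beyond the z = 7.2 cross-section by about 412.50 mm².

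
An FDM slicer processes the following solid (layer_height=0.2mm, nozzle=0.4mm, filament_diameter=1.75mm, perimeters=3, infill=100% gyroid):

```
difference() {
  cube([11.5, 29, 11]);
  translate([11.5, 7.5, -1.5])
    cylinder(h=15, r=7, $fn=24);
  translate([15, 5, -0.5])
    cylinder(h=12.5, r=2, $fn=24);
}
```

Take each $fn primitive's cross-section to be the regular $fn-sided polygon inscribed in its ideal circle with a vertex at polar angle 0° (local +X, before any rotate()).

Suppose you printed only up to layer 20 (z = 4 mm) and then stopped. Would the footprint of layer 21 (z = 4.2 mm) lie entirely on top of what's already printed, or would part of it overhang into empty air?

Compare the two slices. At z = 4: the 11.5×29 cube contributes its full rectangle (area 333.50 mm²); the r=7 cylinder at (11.5, 7.5) gives a regular 24-gon of circumradius 7 (constant along its height) (area = (24/2)·7.000²·sin(360°/24) = 152.19 mm²); the r=2 cylinder at (15, 5) contributes a regular 24-gon of circumradius 2 (area = (24/2)·2.000²·sin(360°/24) = 12.42 mm²); Taking the first minus the rest: starting from the 11.5×29 cube (333.50 mm²), the r=7 cylinder at (11.5, 7.5) partially overlaps it — only the 76.09 mm² overlap (of its 152.19 mm²) is removed, clipping the outline; the r=2 cylinder at (15, 5) misses the remaining region (no effect) — area = 257.41 mm². At z = 4.2: the cube (footprint 11.5×29) is included at this height (area 333.50 mm²); the cylinder at (11.5, 7.5): section is a regular 24-gon, circumradius r=7 (area = (24/2)·7.000²·sin(360°/24) = 152.19 mm²); the r=2 cylinder at (15, 5) gives a regular 24-gon of circumradius 2 (constant along its height) (area = (24/2)·2.000²·sin(360°/24) = 12.42 mm²); Subtracting the remaining from the first: starting from the 11.5×29 cube (333.50 mm²), the r=7 cylinder at (11.5, 7.5) partially overlaps it — only the 76.09 mm² overlap (of its 152.19 mm²) is removed, clipping the outline; the r=2 cylinder at (15, 5) misses the remaining region (no effect) — area = 257.41 mm². Checking containment: the cross-section at z = 4.2 is a subset of the cross-section at z = 4.

entirely on top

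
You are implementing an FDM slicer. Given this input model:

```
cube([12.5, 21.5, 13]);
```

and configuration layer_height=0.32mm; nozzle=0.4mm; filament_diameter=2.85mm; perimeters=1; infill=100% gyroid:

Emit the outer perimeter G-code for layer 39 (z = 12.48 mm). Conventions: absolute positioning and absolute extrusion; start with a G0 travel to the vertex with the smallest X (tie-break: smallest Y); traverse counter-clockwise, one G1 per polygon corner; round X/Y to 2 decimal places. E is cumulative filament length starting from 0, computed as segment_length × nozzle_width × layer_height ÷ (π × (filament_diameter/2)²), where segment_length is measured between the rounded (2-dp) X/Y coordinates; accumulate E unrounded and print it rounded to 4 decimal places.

At z = 12.48 mm: the cube is present — its section is the full 12.5×21.5 rectangle. The outline is a single polygon with 4 vertices. Extrusion per mm of travel: 0.4 × 0.32 / (π × 1.425²) = 0.020065. Accumulating E over each segment gives final E = 1.3644.

G0 X0.00 Y0.00 Z12.48
G1 X12.50 Y0.00 E0.2508
G1 X12.50 Y21.50 E0.6822
G1 X0.00 Y21.50 E0.9330
G1 X0.00 Y0.00 E1.3644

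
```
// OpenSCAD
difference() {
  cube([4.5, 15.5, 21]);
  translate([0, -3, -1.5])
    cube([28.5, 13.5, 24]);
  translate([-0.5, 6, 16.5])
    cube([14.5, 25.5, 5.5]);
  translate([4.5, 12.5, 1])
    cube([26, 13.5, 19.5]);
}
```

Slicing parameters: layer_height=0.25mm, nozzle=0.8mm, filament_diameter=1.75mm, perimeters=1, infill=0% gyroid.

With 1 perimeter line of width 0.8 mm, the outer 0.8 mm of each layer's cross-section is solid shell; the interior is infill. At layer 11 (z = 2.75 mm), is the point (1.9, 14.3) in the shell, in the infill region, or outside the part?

infill

At z = 2.75 mm: the cube (footprint 4.5×15.5) is included at this height; the cube at (0, -3) is present — its section is the full 28.5×13.5 rectangle; the cube at (-0.5, 6) does not reach this height (z outside [16.5, 22]); the cube at (4.5, 12.5) is present — its section is the full 26×13.5 rectangle; Subtracting the remaining from the first: starting from the 4.5×15.5 cube, the 28.5×13.5 cube at (0, -3) partially overlaps it — only the 47.25 mm² overlap (of its 384.75 mm²) is removed, clipping the outline; the 26×13.5 cube at (4.5, 12.5) misses the remaining region (no effect) — 1 connected region. Overall, the cross-section is a single solid region. The nearest boundary edge runs (0.00, 15.50)→(4.50, 15.50); distance from the point to it = 1.20 mm. The point is inside the cross-section and 1.20 mm from the nearest boundary — more than the 0.8 mm shell width (1 × 0.8), so it's in the infill interior.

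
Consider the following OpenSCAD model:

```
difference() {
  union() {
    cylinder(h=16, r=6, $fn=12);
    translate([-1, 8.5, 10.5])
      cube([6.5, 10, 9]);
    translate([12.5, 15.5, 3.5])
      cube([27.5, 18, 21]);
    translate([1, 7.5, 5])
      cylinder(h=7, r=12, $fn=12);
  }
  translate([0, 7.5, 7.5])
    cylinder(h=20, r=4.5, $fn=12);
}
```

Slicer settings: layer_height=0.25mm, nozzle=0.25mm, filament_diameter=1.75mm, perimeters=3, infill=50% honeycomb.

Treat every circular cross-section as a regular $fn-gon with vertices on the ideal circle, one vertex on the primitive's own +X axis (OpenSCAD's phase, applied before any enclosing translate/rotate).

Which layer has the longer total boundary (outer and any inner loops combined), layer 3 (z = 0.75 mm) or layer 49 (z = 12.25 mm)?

layer 49 (z = 12.25 mm)

Layer 3 (z = 0.75): the r=6 cylinder gives a regular 12-gon of circumradius 6 (constant along its height) (perimeter = 2·12·6.000·sin(180°/12) = 37.27 mm); the cube at (-1, 8.5) is absent (z outside [10.5, 19.5]); the cube at (12.5, 15.5) does not reach this height (z outside [3.5, 24.5]); the cylinder at (1, 7.5) is absent (z outside [5, 12]); Combining (union): only the r=6 cylinder is present, so the union is just that shape — boundary = 37.27 mm; the cylinder at (0, 7.5) is absent (z outside [7.5, 27.5]); After the difference (first − rest): none of the subtracted shapes is present at this height, so that combined region is unchanged — boundary = 37.27 mm. So its perimeter = 37.27 mm. Layer 49 (z = 12.25): the r=6 cylinder gives a regular 12-gon of circumradius 6 (constant along its height) (perimeter = 2·12·6.000·sin(180°/12) = 37.27 mm); the 6.5×10 cube at (-1, 8.5) contributes its full rectangle (perimeter 33.00 mm); the 27.5×18 cube at (12.5, 15.5) contributes its full rectangle (perimeter 91.00 mm); the cylinder at (1, 7.5) does not reach this height (z outside [5, 12]); Merging all regions: the 3 present regions are separate (no shared area or edge), so areas and boundary lengths simply add and each stays a separate island — boundary = 161.27 mm; the cylinder at (0, 7.5): section is a regular 12-gon, circumradius r=4.5 (perimeter = 2·12·4.500·sin(180°/12) = 27.95 mm); Subtracting the remaining from the first: starting from that combined region, the r=4.5 cylinder at (0, 7.5) partially overlaps it — only the 27.31 mm² overlap (of its 60.75 mm²) is removed, clipping the outline — boundary = 160.36 mm. So its perimeter = 160.36 mm. Layer 49 is larger (160.36 vs 37.27 mm).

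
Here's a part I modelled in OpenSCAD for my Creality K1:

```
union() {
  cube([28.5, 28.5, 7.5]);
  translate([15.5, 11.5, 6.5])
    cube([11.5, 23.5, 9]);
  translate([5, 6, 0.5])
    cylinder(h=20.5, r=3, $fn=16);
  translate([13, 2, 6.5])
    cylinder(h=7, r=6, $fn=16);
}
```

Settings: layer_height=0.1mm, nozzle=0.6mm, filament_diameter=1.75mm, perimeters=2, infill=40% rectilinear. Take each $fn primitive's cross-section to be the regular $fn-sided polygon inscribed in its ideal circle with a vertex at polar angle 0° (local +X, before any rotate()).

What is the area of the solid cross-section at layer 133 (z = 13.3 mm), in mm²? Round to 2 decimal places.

408.02 mm²

At z = 13.3 mm: the cube is absent (z outside [0, 7.5]); the 11.5×23.5 cube at (15.5, 11.5) contributes its full rectangle (area 270.25 mm²); the r=3 cylinder at (5, 6) gives a regular 16-gon of circumradius 3 (constant along its height) (area = (16/2)·3.000²·sin(360°/16) = 27.55 mm²); the cylinder at (13, 2): section is a regular 16-gon, circumradius r=6 (area = (16/2)·6.000²·sin(360°/16) = 110.21 mm²); Combining (union): the 3 present regions are separate (no shared area or edge), so areas and boundary lengths simply add and each stays a separate island — area = 408.02 mm². Overall, the cross-section has 3 separate islands. Net area = 408.02 mm².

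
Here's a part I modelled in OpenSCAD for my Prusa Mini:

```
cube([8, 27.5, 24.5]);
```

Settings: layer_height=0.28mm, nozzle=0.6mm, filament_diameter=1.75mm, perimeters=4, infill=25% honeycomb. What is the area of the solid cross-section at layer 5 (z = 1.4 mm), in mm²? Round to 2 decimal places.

220.00 mm²

At z = 1.4 mm: the cube (footprint 8×27.5) is included at this height (area 220.00 mm²). Overall, the cross-section is a single solid region. Net area = 220.00 mm².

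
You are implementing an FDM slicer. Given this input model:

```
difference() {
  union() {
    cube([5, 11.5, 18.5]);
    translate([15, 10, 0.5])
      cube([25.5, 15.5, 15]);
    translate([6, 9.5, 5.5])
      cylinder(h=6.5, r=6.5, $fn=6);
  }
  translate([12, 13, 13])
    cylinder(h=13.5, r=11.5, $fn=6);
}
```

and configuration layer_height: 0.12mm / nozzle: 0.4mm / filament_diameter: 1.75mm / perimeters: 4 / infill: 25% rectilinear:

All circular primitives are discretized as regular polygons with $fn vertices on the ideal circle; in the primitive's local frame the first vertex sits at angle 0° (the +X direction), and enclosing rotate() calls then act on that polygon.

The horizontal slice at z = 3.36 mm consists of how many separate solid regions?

At z = 3.36 mm: the 5×11.5 cube contributes its full rectangle; the cube at (15, 10) is present — its section is the full 25.5×15.5 rectangle; the cylinder at (6, 9.5) does not reach this height (z outside [5.5, 12]); Combining (union): the 2 present regions are separate (no shared area or edge), so areas and boundary lengths simply add and each stays a separate island — 2 connected regions; the cylinder at (12, 13) does not reach this height (z outside [13, 26.5]); After the difference (first − rest): none of the subtracted shapes is present at this height, so the result so far is unchanged — 2 connected regions. The result has 2 disconnected regions.

2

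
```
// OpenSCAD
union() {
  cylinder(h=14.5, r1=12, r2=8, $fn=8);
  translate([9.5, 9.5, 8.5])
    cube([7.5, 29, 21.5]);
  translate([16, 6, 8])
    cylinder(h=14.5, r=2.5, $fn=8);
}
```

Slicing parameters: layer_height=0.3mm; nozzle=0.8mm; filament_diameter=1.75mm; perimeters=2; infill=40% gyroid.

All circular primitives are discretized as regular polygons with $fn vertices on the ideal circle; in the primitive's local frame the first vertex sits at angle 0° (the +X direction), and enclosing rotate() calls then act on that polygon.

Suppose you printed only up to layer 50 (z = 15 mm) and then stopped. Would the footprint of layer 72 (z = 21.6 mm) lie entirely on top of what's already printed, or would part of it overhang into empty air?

entirely on top

Compare the two slices. At z = 15: the cone is absent (z outside [0, 14.5]); the cube at (9.5, 9.5) is present — its section is the full 7.5×29 rectangle (area 217.50 mm²); the r=2.5 cylinder at (16, 6) contributes a regular 8-gon of circumradius 2.5 (area = (8/2)·2.500²·sin(360°/8) = 17.68 mm²); Taking the union: the 2 present regions are separate (no shared area or edge), so areas and boundary lengths simply add and each stays a separate island — area = 235.18 mm². At z = 21.6: the cone is absent (z outside [0, 14.5]); the 7.5×29 cube at (9.5, 9.5) contributes its full rectangle (area 217.50 mm²); the r=2.5 cylinder at (16, 6) contributes a regular 8-gon of circumradius 2.5 (area = (8/2)·2.500²·sin(360°/8) = 17.68 mm²); Combining (union): the 2 present regions are separate (no shared area or edge), so areas and boundary lengths simply add and each stays a separate island — area = 235.18 mm². Checking containment: the cross-section at z = 21.6 is a subset of the cross-section at z = 15.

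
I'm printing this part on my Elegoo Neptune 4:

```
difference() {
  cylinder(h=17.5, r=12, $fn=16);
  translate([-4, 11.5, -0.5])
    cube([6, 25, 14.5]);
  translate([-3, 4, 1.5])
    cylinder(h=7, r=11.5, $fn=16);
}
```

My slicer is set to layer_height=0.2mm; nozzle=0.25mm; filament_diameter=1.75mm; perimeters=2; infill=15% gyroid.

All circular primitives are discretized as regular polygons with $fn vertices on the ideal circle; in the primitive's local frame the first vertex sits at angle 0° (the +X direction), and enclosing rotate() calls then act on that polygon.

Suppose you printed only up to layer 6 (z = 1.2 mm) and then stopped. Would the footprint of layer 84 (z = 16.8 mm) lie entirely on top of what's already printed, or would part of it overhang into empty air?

part overhangs

Compare the two slices. At z = 1.2: the r=12 cylinder gives a regular 16-gon of circumradius 12 (constant along its height) (area = (16/2)·12.000²·sin(360°/16) = 440.85 mm²); the cube at (-4, 11.5) is present — its section is the full 6×25 rectangle (area 150.00 mm²); the cylinder at (-3, 4) is absent (z outside [1.5, 8.5]); After the difference (first − rest): starting from the r=12 cylinder (440.85 mm²), the 6×25 cube at (-4, 11.5) partially overlaps it — only the 1.23 mm² overlap (of its 150.00 mm²) is removed, clipping the outline — area = 439.62 mm². At z = 16.8: the cylinder: section is a regular 16-gon, circumradius r=12 (area = (16/2)·12.000²·sin(360°/16) = 440.85 mm²); the cube at (-4, 11.5) is absent (z outside [-0.5, 14]); the cylinder at (-3, 4) is not intersected at this z (z outside [1.5, 8.5]); Subtracting the remaining from the first: none of the subtracted shapes is present at this height, so the r=12 cylinder is unchanged — area = 440.85 mm². Checking containment: at z = 16.8 the cross-section extends beyond the z = 1.2 cross-section by about 1.23 mm².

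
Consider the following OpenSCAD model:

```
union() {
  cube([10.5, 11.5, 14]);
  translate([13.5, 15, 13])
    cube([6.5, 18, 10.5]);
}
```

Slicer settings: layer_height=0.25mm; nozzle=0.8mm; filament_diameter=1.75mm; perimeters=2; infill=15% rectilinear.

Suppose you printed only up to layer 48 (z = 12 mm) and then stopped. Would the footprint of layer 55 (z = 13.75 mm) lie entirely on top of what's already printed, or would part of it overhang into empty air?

Compare the two slices. At z = 12: the 10.5×11.5 cube contributes its full rectangle (area 120.75 mm²); the cube at (13.5, 15) is absent (z outside [13, 23.5]); Combining (union): only the 10.5×11.5 cube is present, so the union is just that shape — area = 120.75 mm². At z = 13.75: the 10.5×11.5 cube contributes its full rectangle (area 120.75 mm²); the 6.5×18 cube at (13.5, 15) contributes its full rectangle (area 117.00 mm²); Combining (union): the 2 present regions are separate (no shared area or edge), so areas and boundary lengths simply add and each stays a separate island — area = 237.75 mm². Checking containment: at z = 13.75 the cross-section extends beyond the z = 12 cross-section by about 117.00 mm².

part overhangs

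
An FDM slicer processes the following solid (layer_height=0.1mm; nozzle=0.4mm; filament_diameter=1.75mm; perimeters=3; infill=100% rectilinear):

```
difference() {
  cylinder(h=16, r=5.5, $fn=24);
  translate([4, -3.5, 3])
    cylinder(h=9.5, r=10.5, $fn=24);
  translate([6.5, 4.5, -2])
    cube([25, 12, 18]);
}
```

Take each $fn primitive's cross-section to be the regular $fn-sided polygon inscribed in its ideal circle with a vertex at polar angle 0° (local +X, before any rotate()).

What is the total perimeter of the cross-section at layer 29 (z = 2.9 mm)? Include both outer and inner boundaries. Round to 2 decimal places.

At z = 2.9 mm: the r=5.5 cylinder gives a regular 24-gon of circumradius 5.5 (constant along its height) (perimeter = 2·24·5.500·sin(180°/24) = 34.46 mm); the cylinder at (4, -3.5) is absent (z outside [3, 12.5]); the 25×12 cube at (6.5, 4.5) contributes its full rectangle (perimeter 74.00 mm); After the difference (first − rest): starting from the r=5.5 cylinder, the 25×12 cube at (6.5, 4.5) misses the remaining region (no effect) — boundary = 34.46 mm. Overall, the cross-section is a single solid region. Total boundary length (outer) = 34.46 mm.

34.46 mm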